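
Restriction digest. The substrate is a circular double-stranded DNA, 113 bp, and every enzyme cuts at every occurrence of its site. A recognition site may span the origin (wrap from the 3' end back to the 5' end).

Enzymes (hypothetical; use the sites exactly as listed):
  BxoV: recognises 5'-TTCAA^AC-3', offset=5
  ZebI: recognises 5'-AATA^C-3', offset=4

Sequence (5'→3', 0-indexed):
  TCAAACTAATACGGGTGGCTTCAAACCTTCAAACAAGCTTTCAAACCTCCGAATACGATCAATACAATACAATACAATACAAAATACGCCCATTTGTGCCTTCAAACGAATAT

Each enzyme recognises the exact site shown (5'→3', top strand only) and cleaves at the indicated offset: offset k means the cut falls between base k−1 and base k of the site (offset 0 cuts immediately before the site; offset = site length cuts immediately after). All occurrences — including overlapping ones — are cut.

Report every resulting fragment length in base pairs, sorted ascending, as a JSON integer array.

[5,5,5,7,7,8,9,11,12,12,13,19]

Scan for sites:
  BxoV (TTCAAAC, off=5): starts [19, 27, 39, 100, 112] → cuts [4, 24, 32, 44, 105]
  ZebI (AATAC, off=4): starts [7, 51, 60, 65, 70, 75, 82] → cuts [11, 55, 64, 69, 74, 79, 86]

Pooled cuts: [4, 11, 24, 32, 44, 55, 64, 69, 74, 79, 86, 105]

Fragments:
  4→11: 7 bp
  11→24: 13 bp
  24→32: 8 bp
  32→44: 12 bp
  44→55: 11 bp
  55→64: 9 bp
  64→69: 5 bp
  69→74: 5 bp
  74→79: 5 bp
  79→86: 7 bp
  86→105: 19 bp
  105→4 (wrap): 113-105+4 = 12 bp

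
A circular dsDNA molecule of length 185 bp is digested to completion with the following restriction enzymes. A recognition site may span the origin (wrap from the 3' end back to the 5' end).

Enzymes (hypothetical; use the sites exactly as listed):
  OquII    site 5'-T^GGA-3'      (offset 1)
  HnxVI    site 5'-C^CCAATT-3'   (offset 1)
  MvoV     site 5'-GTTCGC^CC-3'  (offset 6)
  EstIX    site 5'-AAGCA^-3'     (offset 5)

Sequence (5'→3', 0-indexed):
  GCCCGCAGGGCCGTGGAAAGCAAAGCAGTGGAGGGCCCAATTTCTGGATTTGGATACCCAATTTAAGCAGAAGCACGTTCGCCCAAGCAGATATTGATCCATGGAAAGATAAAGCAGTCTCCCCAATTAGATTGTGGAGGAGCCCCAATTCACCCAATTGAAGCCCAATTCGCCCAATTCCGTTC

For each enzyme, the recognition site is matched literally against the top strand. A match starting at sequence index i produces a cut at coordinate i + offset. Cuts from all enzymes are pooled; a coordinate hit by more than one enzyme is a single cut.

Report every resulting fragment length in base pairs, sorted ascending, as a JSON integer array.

[2,5,6,6,6,6,7,7,7,8,9,9,9,9,11,12,12,13,13,14,14]

Scan for sites:
  OquII TGGA/1: at [13, 28, 44, 50, 101, 134] ⇒ [14, 29, 45, 51, 102, 135]
  HnxVI CCCAATT/1: at [35, 56, 121, 143, 152, 163, 172] ⇒ [36, 57, 122, 144, 153, 164, 173]
  MvoV GTTCGCCC/6: at [76, 181] ⇒ [2, 82]
  EstIX AAGCA/5: at [17, 22, 64, 70, 84, 111] ⇒ [22, 27, 69, 75, 89, 116]

All cut coordinates (distinct, sorted): [2, 14, 22, 27, 29, 36, 45, 51, 57, 69, 75, 82, 89, 102, 116, 122, 135, 144, 153, 164, 173]

Fragment lengths:
  2→14: 12 bp
  14→22: 8 bp
  22→27: 5 bp
  27→29: 2 bp
  29→36: 7 bp
  36→45: 9 bp
  45→51: 6 bp
  51→57: 6 bp
  57→69: 12 bp
  69→75: 6 bp
  75→82: 7 bp
  82→89: 7 bp
  89→102: 13 bp
  102→116: 14 bp
  116→122: 6 bp
  122→135: 13 bp
  135→144: 9 bp
  144→153: 9 bp
  153→164: 11 bp
  164→173: 9 bp
  173→2 (wrap): 185-173+2 = 14 bp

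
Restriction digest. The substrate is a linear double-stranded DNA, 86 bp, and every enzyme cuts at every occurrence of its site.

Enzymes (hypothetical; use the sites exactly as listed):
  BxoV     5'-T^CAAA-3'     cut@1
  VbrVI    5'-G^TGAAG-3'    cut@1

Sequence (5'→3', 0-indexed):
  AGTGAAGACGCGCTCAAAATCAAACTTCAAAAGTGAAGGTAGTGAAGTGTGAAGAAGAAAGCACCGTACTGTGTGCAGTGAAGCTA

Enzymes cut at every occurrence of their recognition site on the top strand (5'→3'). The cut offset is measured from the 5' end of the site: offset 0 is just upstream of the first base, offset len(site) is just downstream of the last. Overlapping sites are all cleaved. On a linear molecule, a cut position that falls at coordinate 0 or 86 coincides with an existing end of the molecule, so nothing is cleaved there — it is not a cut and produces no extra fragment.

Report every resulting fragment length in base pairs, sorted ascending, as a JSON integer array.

Per-enzyme occurrences:
  BxoV TCAAA/1: at [13, 19, 26] ⇒ [14, 20, 27]
  VbrVI GTGAAG/1: at [1, 32, 41, 48, 77] ⇒ [2, 33, 42, 49, 78]

All cut coordinates (distinct, sorted): [2, 14, 20, 27, 33, 42, 49, 78]

Fragment lengths:
  [0,2): 2 bp
  [2,14): 12 bp
  [14,20): 6 bp
  [20,27): 7 bp
  [27,33): 6 bp
  [33,42): 9 bp
  [42,49): 7 bp
  [49,78): 29 bp
  [78,86): 8 bp

[2,6,6,7,7,8,9,12,29]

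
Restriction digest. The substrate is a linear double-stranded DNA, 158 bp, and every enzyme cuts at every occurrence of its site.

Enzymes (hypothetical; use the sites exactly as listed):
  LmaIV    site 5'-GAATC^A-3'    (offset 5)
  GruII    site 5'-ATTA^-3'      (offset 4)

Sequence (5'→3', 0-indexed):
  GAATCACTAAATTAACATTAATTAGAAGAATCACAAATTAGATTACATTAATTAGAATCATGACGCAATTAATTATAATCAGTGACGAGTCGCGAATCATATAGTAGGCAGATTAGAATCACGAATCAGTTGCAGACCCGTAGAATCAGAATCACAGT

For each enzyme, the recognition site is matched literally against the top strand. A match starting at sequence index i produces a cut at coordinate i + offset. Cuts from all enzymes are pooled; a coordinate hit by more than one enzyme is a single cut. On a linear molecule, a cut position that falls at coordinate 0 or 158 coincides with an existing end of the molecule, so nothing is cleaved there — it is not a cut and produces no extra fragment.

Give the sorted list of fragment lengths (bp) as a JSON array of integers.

[4,4,4,5,5,5,5,5,5,6,6,7,8,8,9,12,17,20,23]

Scan for sites:
  LmaIV GAATCA/5: at [0, 27, 54, 93, 115, 122, 142, 148] ⇒ [5, 32, 59, 98, 120, 127, 147, 153]
  GruII ATTA/4: at [10, 16, 20, 36, 41, 46, 50, 67, 71, 111] ⇒ [14, 20, 24, 40, 45, 50, 54, 71, 75, 115]

All cut coordinates (distinct, sorted): [5, 14, 20, 24, 32, 40, 45, 50, 54, 59, 71, 75, 98, 115, 120, 127, 147, 153]

Fragment lengths:
  [0,5): 5 bp
  [5,14): 9 bp
  [14,20): 6 bp
  [20,24): 4 bp
  [24,32): 8 bp
  [32,40): 8 bp
  [40,45): 5 bp
  [45,50): 5 bp
  [50,54): 4 bp
  [54,59): 5 bp
  [59,71): 12 bp
  [71,75): 4 bp
  [75,98): 23 bp
  [98,115): 17 bp
  [115,120): 5 bp
  [120,127): 7 bp
  [127,147): 20 bp
  [147,153): 6 bp
  [153,158): 5 bp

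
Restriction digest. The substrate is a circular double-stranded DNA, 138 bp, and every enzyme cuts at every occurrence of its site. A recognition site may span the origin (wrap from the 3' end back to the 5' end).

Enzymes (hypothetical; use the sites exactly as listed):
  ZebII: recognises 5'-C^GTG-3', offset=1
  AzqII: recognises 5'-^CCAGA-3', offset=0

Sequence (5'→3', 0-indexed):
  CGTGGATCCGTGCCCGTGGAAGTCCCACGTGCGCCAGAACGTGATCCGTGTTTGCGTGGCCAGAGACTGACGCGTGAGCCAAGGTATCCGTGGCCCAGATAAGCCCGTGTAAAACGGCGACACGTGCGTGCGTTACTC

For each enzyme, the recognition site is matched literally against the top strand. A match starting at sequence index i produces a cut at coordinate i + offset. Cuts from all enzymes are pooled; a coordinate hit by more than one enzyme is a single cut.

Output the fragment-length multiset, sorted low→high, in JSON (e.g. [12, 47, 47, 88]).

Per-enzyme occurrences:
  ZebII (CGTG, off=1): starts [0, 8, 14, 27, 39, 46, 54, 72, 88, 105, 122, 126] → cuts [1, 9, 15, 28, 40, 47, 55, 73, 89, 106, 123, 127]
  AzqII (CCAGA, off=0): starts [33, 59, 94] → cuts [33, 59, 94]

Pooled cuts: [1, 9, 15, 28, 33, 40, 47, 55, 59, 73, 89, 94, 106, 123, 127]

Fragment lengths:
  1→9: 8 bp
  9→15: 6 bp
  15→28: 13 bp
  28→33: 5 bp
  33→40: 7 bp
  40→47: 7 bp
  47→55: 8 bp
  55→59: 4 bp
  59→73: 14 bp
  73→89: 16 bp
  89→94: 5 bp
  94→106: 12 bp
  106→123: 17 bp
  123→127: 4 bp
  127→1 (wrap): 138-127+1 = 12 bp

[4,4,5,5,6,7,7,8,8,12,12,13,14,16,17]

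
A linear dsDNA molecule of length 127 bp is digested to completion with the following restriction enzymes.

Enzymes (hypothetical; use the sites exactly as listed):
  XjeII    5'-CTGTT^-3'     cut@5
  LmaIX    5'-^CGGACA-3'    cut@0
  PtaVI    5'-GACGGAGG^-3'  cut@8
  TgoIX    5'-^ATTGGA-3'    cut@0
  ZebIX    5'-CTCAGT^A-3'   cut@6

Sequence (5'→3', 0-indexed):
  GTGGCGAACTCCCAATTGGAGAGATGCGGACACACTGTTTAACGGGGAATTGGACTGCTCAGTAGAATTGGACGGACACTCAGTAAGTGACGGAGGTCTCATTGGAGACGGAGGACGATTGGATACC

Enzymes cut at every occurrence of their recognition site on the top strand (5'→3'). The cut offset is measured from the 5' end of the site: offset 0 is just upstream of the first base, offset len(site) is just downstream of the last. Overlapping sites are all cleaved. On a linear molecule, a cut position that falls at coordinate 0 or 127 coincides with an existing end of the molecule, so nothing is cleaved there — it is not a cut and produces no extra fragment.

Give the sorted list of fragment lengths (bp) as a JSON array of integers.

[3,3,4,6,9,10,12,12,12,13,14,14,15]

Site scan:
  XjeII (CTGTT, off=5): starts [34] → cuts [39]
  LmaIX (CGGACA, off=0): starts [26, 72] → cuts [26, 72]
  PtaVI (GACGGAGG, off=8): starts [88, 106] → cuts [96, 114]
  TgoIX (ATTGGA, off=0): starts [14, 48, 66, 100, 117] → cuts [14, 48, 66, 100, 117]
  ZebIX (CTCAGTA, off=6): starts [57, 78] → cuts [63, 84]

All cut coordinates (distinct, sorted): [14, 26, 39, 48, 63, 66, 72, 84, 96, 100, 114, 117]

Fragments:
  [0,14): 14 bp
  [14,26): 12 bp
  [26,39): 13 bp
  [39,48): 9 bp
  [48,63): 15 bp
  [63,66): 3 bp
  [66,72): 6 bp
  [72,84): 12 bp
  [84,96): 12 bp
  [96,100): 4 bp
  [100,114): 14 bp
  [114,117): 3 bp
  [117,127): 10 bp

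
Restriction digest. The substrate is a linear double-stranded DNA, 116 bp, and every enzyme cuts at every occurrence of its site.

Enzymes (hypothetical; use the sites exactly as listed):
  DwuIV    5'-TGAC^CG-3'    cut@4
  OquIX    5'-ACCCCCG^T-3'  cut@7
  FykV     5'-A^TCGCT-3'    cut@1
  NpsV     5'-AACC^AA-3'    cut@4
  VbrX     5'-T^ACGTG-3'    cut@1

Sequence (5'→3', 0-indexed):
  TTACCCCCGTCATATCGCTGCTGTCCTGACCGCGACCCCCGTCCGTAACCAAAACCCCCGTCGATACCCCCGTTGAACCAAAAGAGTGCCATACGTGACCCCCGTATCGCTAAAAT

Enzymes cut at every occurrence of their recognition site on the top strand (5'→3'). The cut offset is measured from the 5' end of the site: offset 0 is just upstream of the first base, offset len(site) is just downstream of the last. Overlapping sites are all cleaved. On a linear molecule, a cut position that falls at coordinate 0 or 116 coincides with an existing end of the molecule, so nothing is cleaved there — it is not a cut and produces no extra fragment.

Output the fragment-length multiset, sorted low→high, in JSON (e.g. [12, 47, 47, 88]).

[2,5,7,9,9,10,10,11,12,12,13,16]

Per-enzyme occurrences:
  DwuIV TGACCG/4: at [26] ⇒ [30]
  OquIX ACCCCCGT/7: at [2, 34, 53, 65, 97] ⇒ [9, 41, 60, 72, 104]
  FykV ATCGCT/1: at [13, 105] ⇒ [14, 106]
  NpsV AACCAA/4: at [46, 75] ⇒ [50, 79]
  VbrX TACGTG/1: at [91] ⇒ [92]

All cut coordinates (distinct, sorted): [9, 14, 30, 41, 50, 60, 72, 79, 92, 104, 106]

Fragments:
  [0,9): 9 bp
  [9,14): 5 bp
  [14,30): 16 bp
  [30,41): 11 bp
  [41,50): 9 bp
  [50,60): 10 bp
  [60,72): 12 bp
  [72,79): 7 bp
  [79,92): 13 bp
  [92,104): 12 bp
  [104,106): 2 bp
  [106,116): 10 bp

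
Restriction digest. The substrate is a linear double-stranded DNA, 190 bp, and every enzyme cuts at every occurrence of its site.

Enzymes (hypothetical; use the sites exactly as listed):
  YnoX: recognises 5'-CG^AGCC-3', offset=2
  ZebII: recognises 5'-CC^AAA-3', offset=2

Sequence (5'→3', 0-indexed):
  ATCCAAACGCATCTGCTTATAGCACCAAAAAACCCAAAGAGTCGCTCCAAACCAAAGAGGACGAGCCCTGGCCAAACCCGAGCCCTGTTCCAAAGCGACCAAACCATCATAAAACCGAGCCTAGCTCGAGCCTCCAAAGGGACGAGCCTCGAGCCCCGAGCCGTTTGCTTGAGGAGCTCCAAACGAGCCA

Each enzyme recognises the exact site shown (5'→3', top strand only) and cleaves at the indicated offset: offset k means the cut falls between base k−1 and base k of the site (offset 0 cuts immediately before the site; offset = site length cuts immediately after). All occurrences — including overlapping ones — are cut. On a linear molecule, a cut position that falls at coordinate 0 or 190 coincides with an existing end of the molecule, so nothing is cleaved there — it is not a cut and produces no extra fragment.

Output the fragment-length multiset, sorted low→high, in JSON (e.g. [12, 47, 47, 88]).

Scan for sites:
  YnoX CGAGCC/2: at [61, 78, 115, 126, 142, 149, 156, 183] ⇒ [63, 80, 117, 128, 144, 151, 158, 185]
  ZebII CCAAA/2: at [2, 24, 33, 46, 51, 71, 89, 98, 133, 178] ⇒ [4, 26, 35, 48, 53, 73, 91, 100, 135, 180]

All cut coordinates (distinct, sorted): [4, 26, 35, 48, 53, 63, 73, 80, 91, 100, 117, 128, 135, 144, 151, 158, 180, 185]

Fragment lengths:
  [0,4): 4 bp
  [4,26): 22 bp
  [26,35): 9 bp
  [35,48): 13 bp
  [48,53): 5 bp
  [53,63): 10 bp
  [63,73): 10 bp
  [73,80): 7 bp
  [80,91): 11 bp
  [91,100): 9 bp
  [100,117): 17 bp
  [117,128): 11 bp
  [128,135): 7 bp
  [135,144): 9 bp
  [144,151): 7 bp
  [151,158): 7 bp
  [158,180): 22 bp
  [180,185): 5 bp
  [185,190): 5 bp

[4,5,5,5,7,7,7,7,9,9,9,10,10,11,11,13,17,22,22]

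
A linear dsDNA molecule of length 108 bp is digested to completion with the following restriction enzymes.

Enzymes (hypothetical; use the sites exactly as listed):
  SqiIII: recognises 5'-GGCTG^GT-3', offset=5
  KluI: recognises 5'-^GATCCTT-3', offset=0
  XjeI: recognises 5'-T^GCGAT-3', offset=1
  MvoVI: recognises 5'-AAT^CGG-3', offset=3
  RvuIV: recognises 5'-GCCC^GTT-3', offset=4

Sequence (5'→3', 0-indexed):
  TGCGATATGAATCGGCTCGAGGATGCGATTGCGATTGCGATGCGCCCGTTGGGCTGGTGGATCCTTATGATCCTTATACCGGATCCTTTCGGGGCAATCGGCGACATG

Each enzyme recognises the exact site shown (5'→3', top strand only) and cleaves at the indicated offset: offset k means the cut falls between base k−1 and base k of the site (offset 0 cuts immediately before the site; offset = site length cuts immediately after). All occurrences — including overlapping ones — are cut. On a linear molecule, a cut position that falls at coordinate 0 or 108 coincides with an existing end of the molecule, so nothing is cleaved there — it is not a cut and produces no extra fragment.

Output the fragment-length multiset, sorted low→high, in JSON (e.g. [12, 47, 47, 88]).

[1,3,6,6,9,9,10,11,11,12,13,17]

Site scan:
  SqiIII (GGCTGGT, off=5): starts [51] → cuts [56]
  KluI (GATCCTT, off=0): starts [59, 68, 81] → cuts [59, 68, 81]
  XjeI (TGCGAT, off=1): starts [0, 23, 29, 35] → cuts [1, 24, 30, 36]
  MvoVI (AATCGG, off=3): starts [9, 95] → cuts [12, 98]
  RvuIV (GCCCGTT, off=4): starts [43] → cuts [47]

Pooled cuts: [1, 12, 24, 30, 36, 47, 56, 59, 68, 81, 98]

Fragment lengths:
  [0,1): 1 bp
  [1,12): 11 bp
  [12,24): 12 bp
  [24,30): 6 bp
  [30,36): 6 bp
  [36,47): 11 bp
  [47,56): 9 bp
  [56,59): 3 bp
  [59,68): 9 bp
  [68,81): 13 bp
  [81,98): 17 bp
  [98,108): 10 bp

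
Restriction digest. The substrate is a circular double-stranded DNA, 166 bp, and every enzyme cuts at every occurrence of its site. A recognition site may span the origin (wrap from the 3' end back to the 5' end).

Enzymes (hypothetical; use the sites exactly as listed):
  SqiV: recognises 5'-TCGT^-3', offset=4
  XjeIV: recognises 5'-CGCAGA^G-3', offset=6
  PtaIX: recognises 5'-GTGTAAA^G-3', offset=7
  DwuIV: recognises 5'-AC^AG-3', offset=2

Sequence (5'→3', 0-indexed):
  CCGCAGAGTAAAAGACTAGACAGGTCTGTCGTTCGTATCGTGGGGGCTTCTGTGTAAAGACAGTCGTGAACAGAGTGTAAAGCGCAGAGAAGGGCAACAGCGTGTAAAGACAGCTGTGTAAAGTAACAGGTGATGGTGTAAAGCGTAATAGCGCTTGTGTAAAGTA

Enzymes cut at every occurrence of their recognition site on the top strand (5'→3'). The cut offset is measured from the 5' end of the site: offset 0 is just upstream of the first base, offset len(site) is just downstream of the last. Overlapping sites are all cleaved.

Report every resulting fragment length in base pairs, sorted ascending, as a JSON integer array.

[3,3,4,4,5,5,6,7,10,10,10,10,11,11,14,15,17,21]

Per-enzyme occurrences:
  SqiV TCGT/4: at [28, 32, 37, 63] ⇒ [32, 36, 41, 67]
  XjeIV CGCAGAG/6: at [1, 82] ⇒ [7, 88]
  PtaIX GTGTAAAG/7: at [51, 74, 101, 115, 135, 156] ⇒ [58, 81, 108, 122, 142, 163]
  DwuIV ACAG/2: at [19, 59, 69, 96, 109, 125] ⇒ [21, 61, 71, 98, 111, 127]

All cut coordinates (distinct, sorted): [7, 21, 32, 36, 41, 58, 61, 67, 71, 81, 88, 98, 108, 111, 122, 127, 142, 163]

Fragment lengths:
  7→21: 14 bp
  21→32: 11 bp
  32→36: 4 bp
  36→41: 5 bp
  41→58: 17 bp
  58→61: 3 bp
  61→67: 6 bp
  67→71: 4 bp
  71→81: 10 bp
  81→88: 7 bp
  88→98: 10 bp
  98→108: 10 bp
  108→111: 3 bp
  111→122: 11 bp
  122→127: 5 bp
  127→142: 15 bp
  142→163: 21 bp
  163→7 (wrap): 166-163+7 = 10 bp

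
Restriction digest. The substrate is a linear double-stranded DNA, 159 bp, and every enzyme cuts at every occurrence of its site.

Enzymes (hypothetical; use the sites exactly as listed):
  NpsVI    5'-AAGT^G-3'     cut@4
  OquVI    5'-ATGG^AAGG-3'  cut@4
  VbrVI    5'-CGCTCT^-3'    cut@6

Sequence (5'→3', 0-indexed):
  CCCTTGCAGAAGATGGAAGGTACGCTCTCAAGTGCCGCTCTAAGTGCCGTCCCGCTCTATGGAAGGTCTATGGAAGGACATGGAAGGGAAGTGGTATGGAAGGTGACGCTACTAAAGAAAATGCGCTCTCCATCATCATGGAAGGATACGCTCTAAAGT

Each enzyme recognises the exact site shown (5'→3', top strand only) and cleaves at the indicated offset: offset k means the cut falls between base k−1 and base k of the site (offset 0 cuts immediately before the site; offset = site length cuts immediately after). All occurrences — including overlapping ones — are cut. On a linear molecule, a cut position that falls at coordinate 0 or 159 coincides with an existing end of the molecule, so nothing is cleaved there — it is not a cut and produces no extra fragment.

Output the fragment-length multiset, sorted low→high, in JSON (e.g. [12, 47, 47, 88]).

[4,4,5,5,7,8,9,10,11,12,12,13,13,16,30]

Per-enzyme occurrences:
  NpsVI AAGTG/4: at [29, 41, 88] ⇒ [33, 45, 92]
  OquVI ATGGAAGG/4: at [12, 58, 69, 79, 95, 137] ⇒ [16, 62, 73, 83, 99, 141]
  VbrVI CGCTCT/6: at [22, 35, 52, 123, 148] ⇒ [28, 41, 58, 129, 154]

Pooled cuts: [16, 28, 33, 41, 45, 58, 62, 73, 83, 92, 99, 129, 141, 154]

Fragment lengths:
  [0,16): 16 bp
  [16,28): 12 bp
  [28,33): 5 bp
  [33,41): 8 bp
  [41,45): 4 bp
  [45,58): 13 bp
  [58,62): 4 bp
  [62,73): 11 bp
  [73,83): 10 bp
  [83,92): 9 bp
  [92,99): 7 bp
  [99,129): 30 bp
  [129,141): 12 bp
  [141,154): 13 bp
  [154,159): 5 bp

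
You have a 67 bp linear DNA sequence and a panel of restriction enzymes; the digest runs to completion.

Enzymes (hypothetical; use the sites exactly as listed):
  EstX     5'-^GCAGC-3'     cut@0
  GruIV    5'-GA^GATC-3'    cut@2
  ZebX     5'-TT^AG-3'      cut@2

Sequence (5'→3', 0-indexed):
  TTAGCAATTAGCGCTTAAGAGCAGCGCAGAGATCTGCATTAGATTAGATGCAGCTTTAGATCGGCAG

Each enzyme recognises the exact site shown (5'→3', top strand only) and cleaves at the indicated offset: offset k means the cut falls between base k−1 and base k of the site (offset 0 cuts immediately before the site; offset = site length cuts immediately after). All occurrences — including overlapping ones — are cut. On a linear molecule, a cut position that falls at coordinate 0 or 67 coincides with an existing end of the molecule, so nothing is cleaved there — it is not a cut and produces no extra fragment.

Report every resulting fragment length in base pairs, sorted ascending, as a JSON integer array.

[2,4,5,7,8,10,10,10,11]

Per-enzyme occurrences:
  EstX GCAGC/0: at [20, 49] ⇒ [20, 49]
  GruIV GAGATC/2: at [28] ⇒ [30]
  ZebX TTAG/2: at [0, 7, 38, 43, 55] ⇒ [2, 9, 40, 45, 57]

All cut coordinates (distinct, sorted): [2, 9, 20, 30, 40, 45, 49, 57]

Fragments:
  [0,2): 2 bp
  [2,9): 7 bp
  [9,20): 11 bp
  [20,30): 10 bp
  [30,40): 10 bp
  [40,45): 5 bp
  [45,49): 4 bp
  [49,57): 8 bp
  [57,67): 10 bp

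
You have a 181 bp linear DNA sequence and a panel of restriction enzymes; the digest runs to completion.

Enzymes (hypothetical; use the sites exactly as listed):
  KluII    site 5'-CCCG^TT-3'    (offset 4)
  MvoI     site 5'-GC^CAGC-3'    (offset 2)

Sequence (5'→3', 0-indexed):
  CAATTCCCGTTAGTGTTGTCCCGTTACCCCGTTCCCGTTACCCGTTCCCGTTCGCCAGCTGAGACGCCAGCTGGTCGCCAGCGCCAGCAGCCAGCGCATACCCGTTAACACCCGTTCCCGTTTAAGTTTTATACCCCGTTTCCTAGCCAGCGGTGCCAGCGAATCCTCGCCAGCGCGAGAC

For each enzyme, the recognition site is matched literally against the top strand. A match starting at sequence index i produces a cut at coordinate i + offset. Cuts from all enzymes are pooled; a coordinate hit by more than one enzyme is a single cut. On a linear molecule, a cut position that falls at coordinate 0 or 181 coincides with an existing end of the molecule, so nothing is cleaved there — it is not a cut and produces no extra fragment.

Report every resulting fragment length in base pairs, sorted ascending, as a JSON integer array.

Scan for sites:
  KluII CCCGTT/4: at [5, 19, 27, 33, 40, 46, 100, 110, 116, 134] ⇒ [9, 23, 31, 37, 44, 50, 104, 114, 120, 138]
  MvoI GCCAGC/2: at [53, 65, 76, 82, 89, 145, 154, 168] ⇒ [55, 67, 78, 84, 91, 147, 156, 170]

All cut coordinates (distinct, sorted): [9, 23, 31, 37, 44, 50, 55, 67, 78, 84, 91, 104, 114, 120, 138, 147, 156, 170]

Fragment lengths:
  [0,9): 9 bp
  [9,23): 14 bp
  [23,31): 8 bp
  [31,37): 6 bp
  [37,44): 7 bp
  [44,50): 6 bp
  [50,55): 5 bp
  [55,67): 12 bp
  [67,78): 11 bp
  [78,84): 6 bp
  [84,91): 7 bp
  [91,104): 13 bp
  [104,114): 10 bp
  [114,120): 6 bp
  [120,138): 18 bp
  [138,147): 9 bp
  [147,156): 9 bp
  [156,170): 14 bp
  [170,181): 11 bp

[5,6,6,6,6,7,7,8,9,9,9,10,11,11,12,13,14,14,18]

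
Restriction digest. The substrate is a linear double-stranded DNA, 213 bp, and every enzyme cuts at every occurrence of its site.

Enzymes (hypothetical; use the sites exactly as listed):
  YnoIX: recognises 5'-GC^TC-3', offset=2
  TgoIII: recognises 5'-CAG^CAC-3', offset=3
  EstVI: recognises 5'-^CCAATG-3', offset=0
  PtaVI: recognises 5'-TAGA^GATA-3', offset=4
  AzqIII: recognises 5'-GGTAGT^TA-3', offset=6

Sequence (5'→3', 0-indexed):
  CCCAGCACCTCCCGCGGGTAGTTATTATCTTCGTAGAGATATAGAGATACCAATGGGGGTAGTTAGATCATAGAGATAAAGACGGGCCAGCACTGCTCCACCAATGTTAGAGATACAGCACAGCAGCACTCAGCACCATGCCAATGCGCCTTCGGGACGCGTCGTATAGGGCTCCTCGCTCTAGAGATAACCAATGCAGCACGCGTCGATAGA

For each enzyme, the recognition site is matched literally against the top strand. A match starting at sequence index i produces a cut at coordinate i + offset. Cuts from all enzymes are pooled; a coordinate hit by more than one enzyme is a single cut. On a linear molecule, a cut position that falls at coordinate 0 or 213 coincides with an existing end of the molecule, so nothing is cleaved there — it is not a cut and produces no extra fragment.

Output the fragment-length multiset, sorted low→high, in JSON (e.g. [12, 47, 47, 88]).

Scan for sites:
  YnoIX (GCTC, off=2): starts [94, 170, 177] → cuts [96, 172, 179]
  TgoIII (CAGCAC, off=3): starts [2, 87, 115, 123, 130, 196] → cuts [5, 90, 118, 126, 133, 199]
  EstVI (CCAATG, off=0): starts [49, 100, 140, 190] → cuts [49, 100, 140, 190]
  PtaVI (TAGAGATA, off=4): starts [33, 41, 70, 107, 181] → cuts [37, 45, 74, 111, 185]
  AzqIII (GGTAGTTA, off=6): starts [16, 57] → cuts [22, 63]

Pooled cuts: [5, 22, 37, 45, 49, 63, 74, 90, 96, 100, 111, 118, 126, 133, 140, 172, 179, 185, 190, 199]

Fragment lengths:
  [0,5): 5 bp
  [5,22): 17 bp
  [22,37): 15 bp
  [37,45): 8 bp
  [45,49): 4 bp
  [49,63): 14 bp
  [63,74): 11 bp
  [74,90): 16 bp
  [90,96): 6 bp
  [96,100): 4 bp
  [100,111): 11 bp
  [111,118): 7 bp
  [118,126): 8 bp
  [126,133): 7 bp
  [133,140): 7 bp
  [140,172): 32 bp
  [172,179): 7 bp
  [179,185): 6 bp
  [185,190): 5 bp
  [190,199): 9 bp
  [199,213): 14 bp

[4,4,5,5,6,6,7,7,7,7,8,8,9,11,11,14,14,15,16,17,32]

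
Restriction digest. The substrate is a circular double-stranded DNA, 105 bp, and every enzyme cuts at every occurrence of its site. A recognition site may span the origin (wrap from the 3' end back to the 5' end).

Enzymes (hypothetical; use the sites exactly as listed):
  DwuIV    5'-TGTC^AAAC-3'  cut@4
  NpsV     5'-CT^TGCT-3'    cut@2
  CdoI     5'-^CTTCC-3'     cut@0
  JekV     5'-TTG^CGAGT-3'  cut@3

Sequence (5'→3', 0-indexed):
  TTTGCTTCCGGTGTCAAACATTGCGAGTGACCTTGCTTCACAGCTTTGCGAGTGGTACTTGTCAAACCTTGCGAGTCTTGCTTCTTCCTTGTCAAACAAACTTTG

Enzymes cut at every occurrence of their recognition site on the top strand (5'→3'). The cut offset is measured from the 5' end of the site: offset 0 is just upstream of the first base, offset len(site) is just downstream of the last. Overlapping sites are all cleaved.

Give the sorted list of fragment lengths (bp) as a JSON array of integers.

[5,7,8,8,10,10,11,15,15,16]

Per-enzyme occurrences:
  DwuIV (TGTCAAAC, off=4): starts [11, 59, 89] → cuts [15, 63, 93]
  NpsV (CTTGCT, off=2): starts [31, 76] → cuts [33, 78]
  CdoI (CTTCC, off=0): starts [4, 83] → cuts [4, 83]
  JekV (TTGCGAGT, off=3): starts [20, 45, 68] → cuts [23, 48, 71]

Pooled cuts: [4, 15, 23, 33, 48, 63, 71, 78, 83, 93]

Fragment lengths:
  4→15: 11 bp
  15→23: 8 bp
  23→33: 10 bp
  33→48: 15 bp
  48→63: 15 bp
  63→71: 8 bp
  71→78: 7 bp
  78→83: 5 bp
  83→93: 10 bp
  93→4 (wrap): 105-93+4 = 16 bp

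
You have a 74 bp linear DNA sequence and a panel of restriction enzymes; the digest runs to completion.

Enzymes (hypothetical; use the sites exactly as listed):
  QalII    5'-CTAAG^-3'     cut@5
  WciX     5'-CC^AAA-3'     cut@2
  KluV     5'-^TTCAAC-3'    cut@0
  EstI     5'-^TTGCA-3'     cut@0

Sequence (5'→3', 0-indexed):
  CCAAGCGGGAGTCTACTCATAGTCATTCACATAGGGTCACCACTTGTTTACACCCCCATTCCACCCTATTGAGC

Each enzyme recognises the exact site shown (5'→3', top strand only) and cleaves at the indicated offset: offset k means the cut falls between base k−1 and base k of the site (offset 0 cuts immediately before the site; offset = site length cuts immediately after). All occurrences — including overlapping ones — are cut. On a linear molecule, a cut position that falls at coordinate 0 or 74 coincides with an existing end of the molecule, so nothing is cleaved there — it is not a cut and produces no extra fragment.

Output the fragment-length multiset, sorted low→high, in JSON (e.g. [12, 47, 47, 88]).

Scan for sites:
  QalII (CTAAG, off=5): no sites
  WciX (CCAAA, off=2): no sites
  KluV (TTCAAC, off=0): no sites
  EstI (TTGCA, off=0): no sites

All cut coordinates (distinct, sorted): ∅

Fragments:
  no cuts → one linear fragment of 74 bp

[74]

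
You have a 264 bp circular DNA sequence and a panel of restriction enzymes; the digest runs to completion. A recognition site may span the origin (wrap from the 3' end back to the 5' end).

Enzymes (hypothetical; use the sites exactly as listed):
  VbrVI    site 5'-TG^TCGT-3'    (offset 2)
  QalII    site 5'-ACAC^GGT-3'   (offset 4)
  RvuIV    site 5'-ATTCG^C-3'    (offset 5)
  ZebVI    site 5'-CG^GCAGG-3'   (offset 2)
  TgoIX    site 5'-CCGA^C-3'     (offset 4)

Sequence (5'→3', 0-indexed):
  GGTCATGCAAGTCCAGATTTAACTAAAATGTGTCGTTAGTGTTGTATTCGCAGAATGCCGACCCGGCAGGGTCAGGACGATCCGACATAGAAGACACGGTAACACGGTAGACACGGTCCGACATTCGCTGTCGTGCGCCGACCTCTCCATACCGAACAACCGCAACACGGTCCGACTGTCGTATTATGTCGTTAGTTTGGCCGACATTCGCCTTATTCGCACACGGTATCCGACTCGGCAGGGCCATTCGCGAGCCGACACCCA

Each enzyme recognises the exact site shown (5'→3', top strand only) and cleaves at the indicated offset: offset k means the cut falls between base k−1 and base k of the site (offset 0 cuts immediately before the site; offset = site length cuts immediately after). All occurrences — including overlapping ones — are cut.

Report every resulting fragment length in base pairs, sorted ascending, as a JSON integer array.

[3,3,4,4,5,6,6,7,7,8,8,9,9,9,10,11,11,12,13,16,18,20,27,38]

Site scan:
  VbrVI (TGTCGT, off=2): starts [30, 128, 176, 186] → cuts [32, 130, 178, 188]
  QalII (ACACGGT, off=4): starts [93, 101, 110, 164, 220] → cuts [97, 105, 114, 168, 224]
  RvuIV (ATTCGC, off=5): starts [45, 122, 205, 214, 245] → cuts [50, 127, 210, 219, 250]
  ZebVI (CGGCAGG, off=2): starts [63, 235] → cuts [65, 237]
  TgoIX (CCGAC, off=4): starts [57, 81, 117, 137, 171, 200, 229, 254] → cuts [61, 85, 121, 141, 175, 204, 233, 258]

Pooled cuts: [32, 50, 61, 65, 85, 97, 105, 114, 121, 127, 130, 141, 168, 175, 178, 188, 204, 210, 219, 224, 233, 237, 250, 258]

Fragment lengths:
  32→50: 18 bp
  50→61: 11 bp
  61→65: 4 bp
  65→85: 20 bp
  85→97: 12 bp
  97→105: 8 bp
  105→114: 9 bp
  114→121: 7 bp
  121→127: 6 bp
  127→130: 3 bp
  130→141: 11 bp
  141→168: 27 bp
  168→175: 7 bp
  175→178: 3 bp
  178→188: 10 bp
  188→204: 16 bp
  204→210: 6 bp
  210→219: 9 bp
  219→224: 5 bp
  224→233: 9 bp
  233→237: 4 bp
  237→250: 13 bp
  250→258: 8 bp
  258→32 (wrap): 264-258+32 = 38 bp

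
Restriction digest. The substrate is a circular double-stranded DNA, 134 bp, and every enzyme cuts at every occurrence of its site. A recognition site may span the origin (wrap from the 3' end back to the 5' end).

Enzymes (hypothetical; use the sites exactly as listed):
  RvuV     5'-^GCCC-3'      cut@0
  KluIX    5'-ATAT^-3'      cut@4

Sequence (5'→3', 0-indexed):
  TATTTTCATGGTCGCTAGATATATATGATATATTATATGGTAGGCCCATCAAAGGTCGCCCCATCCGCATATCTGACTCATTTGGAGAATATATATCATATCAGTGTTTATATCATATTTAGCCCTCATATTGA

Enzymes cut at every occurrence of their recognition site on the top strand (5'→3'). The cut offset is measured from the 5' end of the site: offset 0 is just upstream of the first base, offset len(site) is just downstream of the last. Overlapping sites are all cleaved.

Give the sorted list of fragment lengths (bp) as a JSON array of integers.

[2,2,2,2,2,3,5,5,5,5,5,6,10,12,14,15,19,20]

Per-enzyme occurrences:
  RvuV GCCC/0: at [43, 57, 121] ⇒ [43, 57, 121]
  KluIX ATAT/4: at [18, 20, 22, 27, 29, 34, 68, 88, 90, 92, 97, 109, 114, 127, 133] ⇒ [3, 22, 24, 26, 31, 33, 38, 72, 92, 94, 96, 101, 113, 118, 131]

All cut coordinates (distinct, sorted): [3, 22, 24, 26, 31, 33, 38, 43, 57, 72, 92, 94, 96, 101, 113, 118, 121, 131]

Fragment lengths:
  3→22: 19 bp
  22→24: 2 bp
  24→26: 2 bp
  26→31: 5 bp
  31→33: 2 bp
  33→38: 5 bp
  38→43: 5 bp
  43→57: 14 bp
  57→72: 15 bp
  72→92: 20 bp
  92→94: 2 bp
  94→96: 2 bp
  96→101: 5 bp
  101→113: 12 bp
  113→118: 5 bp
  118→121: 3 bp
  121→131: 10 bp
  131→3 (wrap): 134-131+3 = 6 bp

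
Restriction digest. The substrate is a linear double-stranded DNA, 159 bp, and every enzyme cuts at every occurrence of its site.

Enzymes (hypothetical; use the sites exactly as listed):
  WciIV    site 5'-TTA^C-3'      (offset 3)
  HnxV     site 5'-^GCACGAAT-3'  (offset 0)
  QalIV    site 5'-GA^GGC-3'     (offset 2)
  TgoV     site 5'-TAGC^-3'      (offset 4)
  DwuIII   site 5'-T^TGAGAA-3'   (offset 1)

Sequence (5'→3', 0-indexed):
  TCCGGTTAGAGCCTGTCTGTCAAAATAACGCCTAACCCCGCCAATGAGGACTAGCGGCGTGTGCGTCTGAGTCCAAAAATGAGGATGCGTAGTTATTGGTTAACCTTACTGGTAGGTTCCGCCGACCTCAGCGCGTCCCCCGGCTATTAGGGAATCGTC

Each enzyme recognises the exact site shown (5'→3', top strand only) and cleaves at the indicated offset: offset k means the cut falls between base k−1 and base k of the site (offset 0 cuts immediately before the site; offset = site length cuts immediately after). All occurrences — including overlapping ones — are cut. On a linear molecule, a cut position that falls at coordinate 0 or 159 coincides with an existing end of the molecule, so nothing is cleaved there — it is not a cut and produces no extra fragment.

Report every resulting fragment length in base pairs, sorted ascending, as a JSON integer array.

[51,53,55]

Scan for sites:
  WciIV TTAC/3: at [105] ⇒ [108]
  HnxV (GCACGAAT, off=0): no sites
  QalIV (GAGGC, off=2): no sites
  TgoV TAGC/4: at [51] ⇒ [55]
  DwuIII (TTGAGAA, off=1): no sites

All cut coordinates (distinct, sorted): [55, 108]

Fragment lengths:
  [0,55): 55 bp
  [55,108): 53 bp
  [108,159): 51 bp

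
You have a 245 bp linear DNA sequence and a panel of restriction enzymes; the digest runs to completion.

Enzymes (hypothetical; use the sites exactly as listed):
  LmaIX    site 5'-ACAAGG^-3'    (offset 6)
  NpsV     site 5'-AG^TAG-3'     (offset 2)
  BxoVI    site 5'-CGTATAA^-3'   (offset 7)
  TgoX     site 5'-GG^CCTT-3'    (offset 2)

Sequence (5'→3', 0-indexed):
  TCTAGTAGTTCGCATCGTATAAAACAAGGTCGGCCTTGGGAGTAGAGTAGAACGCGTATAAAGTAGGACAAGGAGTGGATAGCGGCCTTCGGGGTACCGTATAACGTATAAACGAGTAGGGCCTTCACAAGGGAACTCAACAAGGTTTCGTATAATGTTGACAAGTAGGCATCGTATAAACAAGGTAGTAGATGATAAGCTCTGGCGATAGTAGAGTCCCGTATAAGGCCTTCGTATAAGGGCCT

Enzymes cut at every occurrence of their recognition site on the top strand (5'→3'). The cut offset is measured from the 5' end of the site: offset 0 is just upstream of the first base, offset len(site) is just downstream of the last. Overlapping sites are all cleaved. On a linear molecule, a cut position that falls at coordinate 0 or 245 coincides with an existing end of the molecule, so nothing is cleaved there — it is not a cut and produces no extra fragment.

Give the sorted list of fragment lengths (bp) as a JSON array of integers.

Scan for sites:
  LmaIX ACAAGG/6: at [23, 67, 126, 139, 179] ⇒ [29, 73, 132, 145, 185]
  NpsV AGTAG/2: at [3, 40, 45, 61, 114, 163, 186, 209] ⇒ [5, 42, 47, 63, 116, 165, 188, 211]
  BxoVI CGTATAA/7: at [15, 54, 97, 104, 148, 172, 219, 232] ⇒ [22, 61, 104, 111, 155, 179, 226, 239]
  TgoX GGCCTT/2: at [31, 83, 119, 226] ⇒ [33, 85, 121, 228]

Pooled cuts: [5, 22, 29, 33, 42, 47, 61, 63, 73, 85, 104, 111, 116, 121, 132, 145, 155, 165, 179, 185, 188, 211, 226, 228, 239]

Fragments:
  [0,5): 5 bp
  [5,22): 17 bp
  [22,29): 7 bp
  [29,33): 4 bp
  [33,42): 9 bp
  [42,47): 5 bp
  [47,61): 14 bp
  [61,63): 2 bp
  [63,73): 10 bp
  [73,85): 12 bp
  [85,104): 19 bp
  [104,111): 7 bp
  [111,116): 5 bp
  [116,121): 5 bp
  [121,132): 11 bp
  [132,145): 13 bp
  [145,155): 10 bp
  [155,165): 10 bp
  [165,179): 14 bp
  [179,185): 6 bp
  [185,188): 3 bp
  [188,211): 23 bp
  [211,226): 15 bp
  [226,228): 2 bp
  [228,239): 11 bp
  [239,245): 6 bp

[2,2,3,4,5,5,5,5,6,6,7,7,9,10,10,10,11,11,12,13,14,14,15,17,19,23]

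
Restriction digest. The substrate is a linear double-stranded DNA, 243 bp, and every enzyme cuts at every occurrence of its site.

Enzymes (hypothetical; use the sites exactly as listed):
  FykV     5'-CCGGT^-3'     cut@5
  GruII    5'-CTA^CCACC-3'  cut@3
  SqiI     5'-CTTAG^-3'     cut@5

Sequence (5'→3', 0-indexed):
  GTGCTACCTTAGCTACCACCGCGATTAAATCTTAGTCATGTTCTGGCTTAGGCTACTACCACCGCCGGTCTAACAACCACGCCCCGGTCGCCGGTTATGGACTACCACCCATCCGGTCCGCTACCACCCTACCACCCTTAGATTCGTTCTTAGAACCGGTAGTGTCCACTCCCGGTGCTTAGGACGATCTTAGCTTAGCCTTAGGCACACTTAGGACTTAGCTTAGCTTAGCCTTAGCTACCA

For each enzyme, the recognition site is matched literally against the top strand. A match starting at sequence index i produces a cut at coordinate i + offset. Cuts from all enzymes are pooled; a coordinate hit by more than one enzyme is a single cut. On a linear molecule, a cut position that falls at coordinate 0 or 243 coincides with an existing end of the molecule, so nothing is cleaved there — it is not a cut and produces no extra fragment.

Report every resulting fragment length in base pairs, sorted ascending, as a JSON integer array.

[3,5,5,5,6,6,6,6,6,7,7,7,7,8,9,10,10,11,11,12,12,13,16,16,19,20]

Scan for sites:
  FykV (CCGGT, off=5): starts [64, 83, 90, 112, 155, 171] → cuts [69, 88, 95, 117, 160, 176]
  GruII (CTACCACC, off=3): starts [12, 55, 101, 120, 128] → cuts [15, 58, 104, 123, 131]
  SqiI (CTTAG, off=5): starts [7, 30, 46, 136, 148, 177, 188, 193, 199, 209, 216, 221, 226, 232] → cuts [12, 35, 51, 141, 153, 182, 193, 198, 204, 214, 221, 226, 231, 237]

Pooled cuts: [12, 15, 35, 51, 58, 69, 88, 95, 104, 117, 123, 131, 141, 153, 160, 176, 182, 193, 198, 204, 214, 221, 226, 231, 237]

Fragments:
  [0,12): 12 bp
  [12,15): 3 bp
  [15,35): 20 bp
  [35,51): 16 bp
  [51,58): 7 bp
  [58,69): 11 bp
  [69,88): 19 bp
  [88,95): 7 bp
  [95,104): 9 bp
  [104,117): 13 bp
  [117,123): 6 bp
  [123,131): 8 bp
  [131,141): 10 bp
  [141,153): 12 bp
  [153,160): 7 bp
  [160,176): 16 bp
  [176,182): 6 bp
  [182,193): 11 bp
  [193,198): 5 bp
  [198,204): 6 bp
  [204,214): 10 bp
  [214,221): 7 bp
  [221,226): 5 bp
  [226,231): 5 bp
  [231,237): 6 bp
  [237,243): 6 bp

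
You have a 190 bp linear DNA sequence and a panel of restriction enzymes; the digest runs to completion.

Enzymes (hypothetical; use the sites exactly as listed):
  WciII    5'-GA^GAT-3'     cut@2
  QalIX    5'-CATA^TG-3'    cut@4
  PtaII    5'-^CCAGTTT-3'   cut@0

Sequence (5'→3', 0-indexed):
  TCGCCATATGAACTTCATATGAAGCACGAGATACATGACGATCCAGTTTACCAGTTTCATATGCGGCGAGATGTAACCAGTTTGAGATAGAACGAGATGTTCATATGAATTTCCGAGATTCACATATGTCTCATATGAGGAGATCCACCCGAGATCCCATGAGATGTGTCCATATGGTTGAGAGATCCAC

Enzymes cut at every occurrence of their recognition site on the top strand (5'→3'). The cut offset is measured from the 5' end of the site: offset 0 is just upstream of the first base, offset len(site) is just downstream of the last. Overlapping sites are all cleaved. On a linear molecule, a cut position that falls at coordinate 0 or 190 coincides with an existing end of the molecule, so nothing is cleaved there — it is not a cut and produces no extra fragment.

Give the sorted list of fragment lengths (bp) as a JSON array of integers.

[6,7,7,8,8,8,9,9,9,10,10,10,10,10,11,11,11,11,12,13]

Site scan:
  WciII GAGAT/2: at [27, 67, 83, 93, 114, 139, 150, 160, 181] ⇒ [29, 69, 85, 95, 116, 141, 152, 162, 183]
  QalIX CATATG/4: at [4, 15, 57, 101, 122, 131, 170] ⇒ [8, 19, 61, 105, 126, 135, 174]
  PtaII CCAGTTT/0: at [42, 50, 76] ⇒ [42, 50, 76]

Pooled cuts: [8, 19, 29, 42, 50, 61, 69, 76, 85, 95, 105, 116, 126, 135, 141, 152, 162, 174, 183]

Fragment lengths:
  [0,8): 8 bp
  [8,19): 11 bp
  [19,29): 10 bp
  [29,42): 13 bp
  [42,50): 8 bp
  [50,61): 11 bp
  [61,69): 8 bp
  [69,76): 7 bp
  [76,85): 9 bp
  [85,95): 10 bp
  [95,105): 10 bp
  [105,116): 11 bp
  [116,126): 10 bp
  [126,135): 9 bp
  [135,141): 6 bp
  [141,152): 11 bp
  [152,162): 10 bp
  [162,174): 12 bp
  [174,183): 9 bp
  [183,190): 7 bp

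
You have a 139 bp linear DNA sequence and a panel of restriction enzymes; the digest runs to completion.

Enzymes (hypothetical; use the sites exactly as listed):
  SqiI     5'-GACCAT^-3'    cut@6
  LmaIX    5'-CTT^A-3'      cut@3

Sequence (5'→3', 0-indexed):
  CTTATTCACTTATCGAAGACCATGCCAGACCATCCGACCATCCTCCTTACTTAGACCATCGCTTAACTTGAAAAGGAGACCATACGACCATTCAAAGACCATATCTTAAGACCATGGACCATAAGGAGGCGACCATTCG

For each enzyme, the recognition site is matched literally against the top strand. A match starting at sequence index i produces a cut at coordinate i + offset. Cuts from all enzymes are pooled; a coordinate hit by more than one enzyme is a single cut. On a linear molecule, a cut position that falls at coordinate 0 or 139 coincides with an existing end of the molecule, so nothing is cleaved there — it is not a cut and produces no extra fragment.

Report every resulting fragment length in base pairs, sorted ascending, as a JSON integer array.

Per-enzyme occurrences:
  SqiI GACCAT/6: at [17, 27, 35, 53, 77, 85, 96, 109, 116, 130] ⇒ [23, 33, 41, 59, 83, 91, 102, 115, 122, 136]
  LmaIX CTTA/3: at [0, 8, 45, 49, 61, 104] ⇒ [3, 11, 48, 52, 64, 107]

Pooled cuts: [3, 11, 23, 33, 41, 48, 52, 59, 64, 83, 91, 102, 107, 115, 122, 136]

Fragment lengths:
  [0,3): 3 bp
  [3,11): 8 bp
  [11,23): 12 bp
  [23,33): 10 bp
  [33,41): 8 bp
  [41,48): 7 bp
  [48,52): 4 bp
  [52,59): 7 bp
  [59,64): 5 bp
  [64,83): 19 bp
  [83,91): 8 bp
  [91,102): 11 bp
  [102,107): 5 bp
  [107,115): 8 bp
  [115,122): 7 bp
  [122,136): 14 bp
  [136,139): 3 bp

[3,3,4,5,5,7,7,7,8,8,8,8,10,11,12,14,19]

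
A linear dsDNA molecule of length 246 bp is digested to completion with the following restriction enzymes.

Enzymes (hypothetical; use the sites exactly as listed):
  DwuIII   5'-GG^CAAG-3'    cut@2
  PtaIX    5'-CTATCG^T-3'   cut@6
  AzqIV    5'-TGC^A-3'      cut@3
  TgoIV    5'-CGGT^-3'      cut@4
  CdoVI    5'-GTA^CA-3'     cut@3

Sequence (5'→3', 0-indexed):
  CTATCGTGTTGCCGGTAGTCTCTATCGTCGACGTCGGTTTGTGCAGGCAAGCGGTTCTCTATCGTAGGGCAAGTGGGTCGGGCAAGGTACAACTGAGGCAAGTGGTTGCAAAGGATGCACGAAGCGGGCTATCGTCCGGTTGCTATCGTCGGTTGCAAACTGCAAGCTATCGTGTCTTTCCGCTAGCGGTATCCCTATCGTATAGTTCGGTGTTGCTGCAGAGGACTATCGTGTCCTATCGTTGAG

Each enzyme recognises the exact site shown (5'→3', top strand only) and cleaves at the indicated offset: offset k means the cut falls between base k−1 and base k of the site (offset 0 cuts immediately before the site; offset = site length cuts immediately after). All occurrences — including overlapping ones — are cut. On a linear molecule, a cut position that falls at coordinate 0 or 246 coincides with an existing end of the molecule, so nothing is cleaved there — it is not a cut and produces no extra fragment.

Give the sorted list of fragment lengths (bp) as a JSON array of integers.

Per-enzyme occurrences:
  DwuIII (GGCAAG, off=2): starts [45, 67, 80, 96] → cuts [47, 69, 82, 98]
  PtaIX (CTATCGT, off=6): starts [0, 21, 58, 128, 142, 166, 194, 225, 235] → cuts [6, 27, 64, 134, 148, 172, 200, 231, 241]
  AzqIV (TGCA, off=3): starts [41, 106, 115, 153, 160, 216] → cuts [44, 109, 118, 156, 163, 219]
  TgoIV (CGGT, off=4): starts [12, 34, 51, 136, 149, 186, 207] → cuts [16, 38, 55, 140, 153, 190, 211]
  CdoVI (GTACA, off=3): starts [86] → cuts [89]

All cut coordinates (distinct, sorted): [6, 16, 27, 38, 44, 47, 55, 64, 69, 82, 89, 98, 109, 118, 134, 140, 148, 153, 156, 163, 172, 190, 200, 211, 219, 231, 241]

Fragment lengths:
  [0,6): 6 bp
  [6,16): 10 bp
  [16,27): 11 bp
  [27,38): 11 bp
  [38,44): 6 bp
  [44,47): 3 bp
  [47,55): 8 bp
  [55,64): 9 bp
  [64,69): 5 bp
  [69,82): 13 bp
  [82,89): 7 bp
  [89,98): 9 bp
  [98,109): 11 bp
  [109,118): 9 bp
  [118,134): 16 bp
  [134,140): 6 bp
  [140,148): 8 bp
  [148,153): 5 bp
  [153,156): 3 bp
  [156,163): 7 bp
  [163,172): 9 bp
  [172,190): 18 bp
  [190,200): 10 bp
  [200,211): 11 bp
  [211,219): 8 bp
  [219,231): 12 bp
  [231,241): 10 bp
  [241,246): 5 bp

[3,3,5,5,5,6,6,6,7,7,8,8,8,9,9,9,9,10,10,10,11,11,11,11,12,13,16,18]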